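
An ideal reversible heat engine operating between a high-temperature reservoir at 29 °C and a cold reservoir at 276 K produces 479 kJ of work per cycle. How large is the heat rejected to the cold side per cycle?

Q_C ≈ 5060 kJ

T_H = 29 °C → 29 + 273.15 = 302.15 K.
Since the cycle is reversible, η = 1 − T_C/T_H = 1 − 276.00/302.15 = 0.0865.
Since Q_C/Q_H = T_C/T_H and Q_H = W/η, Q_C = W·T_C/(T_H − T_C) = 479 × 276.00/26.15 = 5060 kJ.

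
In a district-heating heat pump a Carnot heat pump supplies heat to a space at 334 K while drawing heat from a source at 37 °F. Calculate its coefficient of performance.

T_C = 37 °F → (37 − 32) × 5/9 = 2.78 °C = 275.93 K.
Reversible heating COP: COP_HP = T_H/(T_H − T_C) = 334.00/(334.00 − 275.93) = 5.75.

COP_HP ≈ 5.75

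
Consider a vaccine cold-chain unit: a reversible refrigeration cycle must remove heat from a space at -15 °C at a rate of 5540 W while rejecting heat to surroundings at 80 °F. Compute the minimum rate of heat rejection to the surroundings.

Q̇_H ≈ 6430 W

T_H = 80 °F → (80 − 32) × 5/9 = 26.67 °C = 299.82 K.
T_C = -15 °C → -15 + 273.15 = 258.15 K.
For a reversible cycle Q_H/Q_C = T_H/T_C, so Q_H = Q_C·T_H/T_C = 5540 × 299.82/258.15 = 6430 W.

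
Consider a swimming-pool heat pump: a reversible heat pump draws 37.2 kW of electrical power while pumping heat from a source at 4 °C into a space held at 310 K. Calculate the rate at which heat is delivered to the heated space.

T_C = 4 °C → 4 + 273.15 = 277.15 K.
The Carnot heat-pump COP is COP_HP = T_H/(T_H − T_C) = 310.00/32.85 = 9.4368.
Q_H = COP_HP · W = 9.4368 × 37.2 = 351 kW.

Q̇_H ≈ 351 kW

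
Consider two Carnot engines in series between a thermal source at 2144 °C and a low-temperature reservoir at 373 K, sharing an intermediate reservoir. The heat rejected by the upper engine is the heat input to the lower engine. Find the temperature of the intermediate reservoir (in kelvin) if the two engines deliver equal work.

T_H = 2144 °C → 2144 + 273.15 = 2417.15 K.
For reversible stages Q_m = Q_H·(T_m/T_H). Setting W₁ = Q_H(1 − T_m/T_H) equal to W₂ = Q_m(1 − T_C/T_m) = Q_H·(T_m − T_C)/T_H gives T_H − T_m = T_m − T_C, so T_m = (T_H + T_C)/2 = (2417.15 + 373.00)/2 = 1395 K.

T_m ≈ 1395 K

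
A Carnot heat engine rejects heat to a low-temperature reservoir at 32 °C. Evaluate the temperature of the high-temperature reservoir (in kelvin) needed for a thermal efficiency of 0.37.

T_H ≈ 484 K

T_C = 32 °C → 32 + 273.15 = 305.15 K.
From η = 1 − T_C/T_H, solving for T_H gives T_H = T_C/(1 − η) = 305.15/(1 − 0.37) = 484 K.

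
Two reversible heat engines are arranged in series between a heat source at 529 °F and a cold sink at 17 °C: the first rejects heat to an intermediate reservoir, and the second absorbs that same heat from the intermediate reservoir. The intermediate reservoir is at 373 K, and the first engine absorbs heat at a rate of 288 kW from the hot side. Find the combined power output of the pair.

Ẇ_total ≈ 135.9 kW

T_H = 529 °F → (529 − 32) × 5/9 = 276.11 °C = 549.26 K.
T_C = 17 °C → 17 + 273.15 = 290.15 K.
Two reversible stages in series are equivalent to a single Carnot engine between T_H and T_C, so η_total = 1 − T_C/T_H = 1 − 290.15/549.26 = 0.4717.
W_total = η_total · Q_H = 0.4717 × 288 = 135.9 kW.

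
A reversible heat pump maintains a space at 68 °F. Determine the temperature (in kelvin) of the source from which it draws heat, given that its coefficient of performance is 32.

T_C ≈ 284 K

T_H = 68 °F → (68 − 32) × 5/9 = 20.00 °C = 293.15 K.
COP_HP = T_H/(T_H − T_C) ⇒ T_C = T_H·(COP_HP − 1)/COP_HP = 293.15 × (32 − 1)/32 = 284 K.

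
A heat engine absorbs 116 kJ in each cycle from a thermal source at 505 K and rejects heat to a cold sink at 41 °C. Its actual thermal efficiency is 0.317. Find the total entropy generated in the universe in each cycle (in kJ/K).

ΔS_univ ≈ 0.0225 kJ/K

T_C = 41 °C → 41 + 273.15 = 314.15 K.
W = η·Q_H = 0.317 × 116 = 36.77 kJ, so Q_C = Q_H − W = 79.23 kJ.
Entropy balance on the reservoirs: −Q_H/T_H = -0.2297 kJ/K, +Q_C/T_C = 0.2522 kJ/K.
ΔS_univ = −Q_H/T_H + Q_C/T_C = 0.0225 kJ/K (> 0, since η = 0.317 < η_Carnot = 0.378).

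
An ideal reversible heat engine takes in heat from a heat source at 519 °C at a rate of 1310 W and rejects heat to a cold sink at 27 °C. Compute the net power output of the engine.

T_H = 519 °C → 519 + 273.15 = 792.15 K.
T_C = 27 °C → 27 + 273.15 = 300.15 K.
For a reversible engine, η = 1 − T_C/T_H = 1 − 300.15/792.15 = 0.6211.
W = η·Q_H = 0.6211 × 1310 = 814 W.

Ẇ ≈ 814 W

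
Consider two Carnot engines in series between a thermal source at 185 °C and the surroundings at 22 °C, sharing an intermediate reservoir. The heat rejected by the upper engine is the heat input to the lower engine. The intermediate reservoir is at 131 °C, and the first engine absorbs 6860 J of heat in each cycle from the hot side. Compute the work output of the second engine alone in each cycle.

T_H = 185 °C → 185 + 273.15 = 458.15 K.
T_C = 22 °C → 22 + 273.15 = 295.15 K.
T_m = 131 °C → 131 + 273.15 = 404.15 K.
Heat entering the second stage: Q_m = Q_H·(T_m/T_H) = 6860 × 404.15/458.15 = 6050 J.
Second-stage efficiency η₂ = 1 − T_C/T_m = 1 − 295.15/404.15 = 0.2697, so W₂ = η₂·Q_m = 1630 J.

W₂ ≈ 1630 J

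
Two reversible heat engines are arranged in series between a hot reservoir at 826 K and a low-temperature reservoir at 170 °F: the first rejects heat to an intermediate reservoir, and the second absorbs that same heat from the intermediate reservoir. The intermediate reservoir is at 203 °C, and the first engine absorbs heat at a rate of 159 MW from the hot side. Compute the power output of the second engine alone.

Ẇ₂ ≈ 24.3 MW

T_C = 170 °F → (170 − 32) × 5/9 = 76.67 °C = 349.82 K.
T_m = 203 °C → 203 + 273.15 = 476.15 K.
Heat entering the second stage: Q_m = Q_H·(T_m/T_H) = 159 × 476.15/826.00 = 91.7 MW.
Second-stage efficiency η₂ = 1 − T_C/T_m = 1 − 349.82/476.15 = 0.2653, so W₂ = η₂·Q_m = 24.3 MW.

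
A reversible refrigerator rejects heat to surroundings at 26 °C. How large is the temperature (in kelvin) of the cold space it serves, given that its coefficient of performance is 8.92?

T_H = 26 °C → 26 + 273.15 = 299.15 K.
COP_R = T_C/(T_H − T_C) ⇒ T_C = T_H·COP_R/(1 + COP_R) = 299.15 × 8.92/(1 + 8.92) = 269 K.

T_C ≈ 269 K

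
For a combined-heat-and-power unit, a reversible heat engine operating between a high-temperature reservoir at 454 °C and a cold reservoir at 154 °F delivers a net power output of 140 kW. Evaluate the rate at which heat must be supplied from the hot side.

T_H = 454 °C → 454 + 273.15 = 727.15 K.
T_C = 154 °F → (154 − 32) × 5/9 = 67.78 °C = 340.93 K.
For a reversible engine, η = 1 − T_C/T_H = 1 − 340.93/727.15 = 0.5311.
Q_H = W/η = 140/0.5311 = 264 kW.

Q̇_H ≈ 264 kW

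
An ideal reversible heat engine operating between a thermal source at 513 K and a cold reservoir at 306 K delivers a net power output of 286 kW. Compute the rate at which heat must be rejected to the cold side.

Carnot efficiency: η = 1 − T_C/T_H = 1 − 306.00/513.00 = 0.4035.
Since Q_C/Q_H = T_C/T_H and Q_H = W/η, Q_C = W·T_C/(T_H − T_C) = 286 × 306.00/207.00 = 423 kW.

Q̇_C ≈ 423 kW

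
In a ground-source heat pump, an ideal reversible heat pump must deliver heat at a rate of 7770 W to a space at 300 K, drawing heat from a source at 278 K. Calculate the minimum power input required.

For a reversible heat pump, COP_HP = T_H/(T_H − T_C) = 300.00/22.00 = 13.6364.
W = Q_H/COP_HP = 7770/13.6364 = 570 W.

Ẇ_in ≈ 570 W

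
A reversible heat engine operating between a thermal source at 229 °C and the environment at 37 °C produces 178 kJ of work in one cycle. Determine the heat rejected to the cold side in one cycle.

Q_C ≈ 288 kJ

T_H = 229 °C → 229 + 273.15 = 502.15 K.
T_C = 37 °C → 37 + 273.15 = 310.15 K.
Carnot efficiency: η = 1 − T_C/T_H = 1 − 310.15/502.15 = 0.3824.
Since Q_C/Q_H = T_C/T_H and Q_H = W/η, Q_C = W·T_C/(T_H − T_C) = 178 × 310.15/192.00 = 288 kJ.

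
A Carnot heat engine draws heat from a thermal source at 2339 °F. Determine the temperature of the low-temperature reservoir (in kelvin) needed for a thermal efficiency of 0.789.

T_H = 2339 °F → (2339 − 32) × 5/9 = 1281.67 °C = 1554.82 K.
From η = 1 − T_C/T_H, T_C = T_H·(1 − η) = 1554.82 × (1 − 0.789) = 328 K.

T_C ≈ 328 K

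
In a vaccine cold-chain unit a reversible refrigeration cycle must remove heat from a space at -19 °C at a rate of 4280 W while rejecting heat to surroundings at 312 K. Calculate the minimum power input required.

Ẇ_in ≈ 974 W

T_C = -19 °C → -19 + 273.15 = 254.15 K.
For a reversible refrigerator, COP_R = T_C/(T_H − T_C) = 254.15/57.85 = 4.3933.
W = Q_C/COP_R = 4280/4.3933 = 974 W.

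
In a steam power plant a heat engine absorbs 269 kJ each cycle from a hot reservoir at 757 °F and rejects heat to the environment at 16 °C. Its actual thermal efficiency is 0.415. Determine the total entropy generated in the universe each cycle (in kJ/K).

ΔS_univ ≈ 0.146 kJ/K

T_H = 757 °F → (757 − 32) × 5/9 = 402.78 °C = 675.93 K.
T_C = 16 °C → 16 + 273.15 = 289.15 K.
W = η·Q_H = 0.415 × 269 = 111.6 kJ, so Q_C = Q_H − W = 157.4 kJ.
Reservoir entropy changes: ΔS_H = −Q_H/T_H = −269/675.93 = -0.3980 kJ/K and ΔS_C = +Q_C/T_C = 157.4/289.15 = 0.5442 kJ/K.
ΔS_univ = −Q_H/T_H + Q_C/T_C = 0.146 kJ/K (> 0, since η = 0.415 < η_Carnot = 0.572).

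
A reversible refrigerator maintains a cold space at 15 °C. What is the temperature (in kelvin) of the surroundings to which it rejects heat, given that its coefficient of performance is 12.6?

T_H ≈ 311 K

T_C = 15 °C → 15 + 273.15 = 288.15 K.
COP_R = T_C/(T_H − T_C) ⇒ T_H = T_C·(1 + 1/COP_R) = 288.15 × (1 + 1/12.6) = 311 K.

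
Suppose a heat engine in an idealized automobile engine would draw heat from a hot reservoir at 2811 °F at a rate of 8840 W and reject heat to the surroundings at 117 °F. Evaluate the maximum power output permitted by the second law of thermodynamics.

Ẇ_max ≈ 7280 W

T_H = 2811 °F → (2811 − 32) × 5/9 = 1543.89 °C = 1817.04 K.
T_C = 117 °F → (117 − 32) × 5/9 = 47.22 °C = 320.37 K.
The second-law ceiling is the Carnot efficiency, η_max = 1 − T_C/T_H = 1 − 320.37/1817.04 = 0.8237.
W_max = η_max · Q_H = 0.8237 × 8840 = 7280 W.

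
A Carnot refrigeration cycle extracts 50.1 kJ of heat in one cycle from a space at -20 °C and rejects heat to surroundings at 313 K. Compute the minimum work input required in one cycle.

W_in ≈ 11.84 kJ

T_C = -20 °C → -20 + 273.15 = 253.15 K.
The reversible coefficient of performance is COP_R = T_C/(T_H − T_C) = 253.15/59.85 = 4.2297.
W = Q_C/COP_R = 50.1/4.2297 = 11.84 kJ.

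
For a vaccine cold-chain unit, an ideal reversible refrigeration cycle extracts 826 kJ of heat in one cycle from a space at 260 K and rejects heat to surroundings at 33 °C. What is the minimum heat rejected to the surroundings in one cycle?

T_H = 33 °C → 33 + 273.15 = 306.15 K.
For a reversible cycle Q_H/Q_C = T_H/T_C, so Q_H = Q_C·T_H/T_C = 826 × 306.15/260.00 = 973 kJ.

Q_H ≈ 973 kJ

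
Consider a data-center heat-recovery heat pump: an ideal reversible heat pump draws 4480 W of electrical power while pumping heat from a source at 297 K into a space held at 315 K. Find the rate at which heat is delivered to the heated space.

Q̇_H ≈ 78400 W

The Carnot heat-pump COP is COP_HP = T_H/(T_H − T_C) = 315.00/18.00 = 17.5000.
Q_H = COP_HP · W = 17.5000 × 4480 = 78400 W.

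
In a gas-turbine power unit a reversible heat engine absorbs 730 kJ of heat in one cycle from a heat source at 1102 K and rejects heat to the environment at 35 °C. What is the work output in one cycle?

T_C = 35 °C → 35 + 273.15 = 308.15 K.
Since the cycle is reversible, η = 1 − T_C/T_H = 1 − 308.15/1102.00 = 0.7204.
W = η·Q_H = 0.7204 × 730 = 525.9 kJ.

W ≈ 525.9 kJ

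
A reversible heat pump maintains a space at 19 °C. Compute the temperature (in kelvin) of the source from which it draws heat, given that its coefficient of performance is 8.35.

T_H = 19 °C → 19 + 273.15 = 292.15 K.
COP_HP = T_H/(T_H − T_C) ⇒ T_C = T_H·(COP_HP − 1)/COP_HP = 292.15 × (8.35 − 1)/8.35 = 257 K.

T_C ≈ 257 K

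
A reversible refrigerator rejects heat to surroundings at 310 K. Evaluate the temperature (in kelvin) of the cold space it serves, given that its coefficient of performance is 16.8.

COP_R = T_C/(T_H − T_C) ⇒ T_C = T_H·COP_R/(1 + COP_R) = 310.00 × 16.8/(1 + 16.8) = 293 K.

T_C ≈ 293 K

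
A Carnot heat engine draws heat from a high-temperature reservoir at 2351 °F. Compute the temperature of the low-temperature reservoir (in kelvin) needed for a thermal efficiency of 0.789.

T_H = 2351 °F → (2351 − 32) × 5/9 = 1288.33 °C = 1561.48 K.
From η = 1 − T_C/T_H, T_C = T_H·(1 − η) = 1561.48 × (1 − 0.789) = 329 K.

T_C ≈ 329 K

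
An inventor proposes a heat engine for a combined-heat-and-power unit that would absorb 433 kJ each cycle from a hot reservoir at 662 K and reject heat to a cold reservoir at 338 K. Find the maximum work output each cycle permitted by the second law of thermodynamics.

W_max ≈ 212 kJ

The upper bound on efficiency is η_max = 1 − T_C/T_H = 1 − 338.00/662.00 = 0.4894.
W_max = η_max · Q_H = 0.4894 × 433 = 212 kJ.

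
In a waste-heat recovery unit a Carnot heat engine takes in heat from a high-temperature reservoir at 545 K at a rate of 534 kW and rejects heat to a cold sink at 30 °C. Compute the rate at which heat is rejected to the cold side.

Q̇_C ≈ 297.0 kW

T_C = 30 °C → 30 + 273.15 = 303.15 K.
For a reversible engine, η = 1 − T_C/T_H = 1 − 303.15/545.00 = 0.4438.
For a reversible cycle Q_C/Q_H = T_C/T_H, so Q_C = 534 × 303.15/545.00 = 297.0 kW.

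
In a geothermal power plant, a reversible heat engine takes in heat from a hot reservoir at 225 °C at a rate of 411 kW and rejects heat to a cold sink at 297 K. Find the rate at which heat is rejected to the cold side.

Q̇_C ≈ 245 kW

T_H = 225 °C → 225 + 273.15 = 498.15 K.
Since the cycle is reversible, η = 1 − T_C/T_H = 1 − 297.00/498.15 = 0.4038.
For a reversible cycle Q_C/Q_H = T_C/T_H, so Q_C = 411 × 297.00/498.15 = 245 kW.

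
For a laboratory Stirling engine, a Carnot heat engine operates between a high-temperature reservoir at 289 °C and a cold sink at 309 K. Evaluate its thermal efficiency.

T_H = 289 °C → 289 + 273.15 = 562.15 K.
For a reversible engine, η = 1 − T_C/T_H = 1 − 309.00/562.15 = 0.450.

η ≈ 0.450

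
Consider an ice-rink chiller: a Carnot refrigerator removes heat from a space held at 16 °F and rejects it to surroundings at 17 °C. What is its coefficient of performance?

COP_R ≈ 10.2

T_H = 17 °C → 17 + 273.15 = 290.15 K.
T_C = 16 °F → (16 − 32) × 5/9 = -8.89 °C = 264.26 K.
Carnot COP: COP_R = T_C/(T_H − T_C) = 264.26/(290.15 − 264.26) = 10.2.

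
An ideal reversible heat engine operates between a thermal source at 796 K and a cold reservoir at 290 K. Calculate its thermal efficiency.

η ≈ 0.636

For a reversible engine, η = 1 − T_C/T_H = 1 − 290.00/796.00 = 0.636.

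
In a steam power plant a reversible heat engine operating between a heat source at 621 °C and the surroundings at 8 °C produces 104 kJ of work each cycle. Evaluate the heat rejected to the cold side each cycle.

T_H = 621 °C → 621 + 273.15 = 894.15 K.
T_C = 8 °C → 8 + 273.15 = 281.15 K.
η_rev = 1 − T_C/T_H = 1 − 281.15/894.15 = 0.6856.
Since Q_C/Q_H = T_C/T_H and Q_H = W/η, Q_C = W·T_C/(T_H − T_C) = 104 × 281.15/613.00 = 47.7 kJ.

Q_C ≈ 47.7 kJ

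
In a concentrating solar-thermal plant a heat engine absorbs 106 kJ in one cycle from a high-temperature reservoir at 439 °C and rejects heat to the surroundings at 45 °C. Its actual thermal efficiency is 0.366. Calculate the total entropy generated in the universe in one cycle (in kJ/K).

ΔS_univ ≈ 0.06239 kJ/K

T_H = 439 °C → 439 + 273.15 = 712.15 K.
T_C = 45 °C → 45 + 273.15 = 318.15 K.
W = η·Q_H = 0.366 × 106 = 38.80 kJ, so Q_C = Q_H − W = 67.20 kJ.
Reservoir entropy changes: ΔS_H = −Q_H/T_H = −106/712.15 = -0.1488 kJ/K and ΔS_C = +Q_C/T_C = 67.20/318.15 = 0.2112 kJ/K.
ΔS_univ = −Q_H/T_H + Q_C/T_C = 0.06239 kJ/K (> 0, since η = 0.366 < η_Carnot = 0.553).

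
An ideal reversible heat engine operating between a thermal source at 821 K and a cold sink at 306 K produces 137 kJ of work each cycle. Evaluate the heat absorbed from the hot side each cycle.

Q_H ≈ 218 kJ

η_rev = 1 − T_C/T_H = 1 − 306.00/821.00 = 0.6273.
Q_H = W/η = 137/0.6273 = 218 kJ.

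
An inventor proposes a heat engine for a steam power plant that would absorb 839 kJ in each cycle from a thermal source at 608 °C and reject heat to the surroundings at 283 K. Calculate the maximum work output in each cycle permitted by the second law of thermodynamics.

W_max ≈ 570 kJ

T_H = 608 °C → 608 + 273.15 = 881.15 K.
The upper bound on efficiency is η_max = 1 − T_C/T_H = 1 − 283.00/881.15 = 0.6788.
W_max = η_max · Q_H = 0.6788 × 839 = 570 kJ.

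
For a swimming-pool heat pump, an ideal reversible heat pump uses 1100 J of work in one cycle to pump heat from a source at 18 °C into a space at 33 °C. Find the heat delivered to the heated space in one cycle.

Q_H ≈ 22500 J

T_H = 33 °C → 33 + 273.15 = 306.15 K.
T_C = 18 °C → 18 + 273.15 = 291.15 K.
Reversible heating COP: COP_HP = T_H/(T_H − T_C) = 306.15/15.00 = 20.4100.
Q_H = COP_HP · W = 20.4100 × 1100 = 22500 J.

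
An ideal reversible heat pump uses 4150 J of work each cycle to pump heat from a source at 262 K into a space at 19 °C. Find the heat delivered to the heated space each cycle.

Q_H ≈ 40210 J

T_H = 19 °C → 19 + 273.15 = 292.15 K.
For a reversible heat pump, COP_HP = T_H/(T_H − T_C) = 292.15/30.15 = 9.6899.
Q_H = COP_HP · W = 9.6899 × 4150 = 40210 J.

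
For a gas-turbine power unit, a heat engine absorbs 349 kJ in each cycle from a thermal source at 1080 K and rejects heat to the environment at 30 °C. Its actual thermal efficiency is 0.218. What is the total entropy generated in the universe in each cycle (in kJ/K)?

T_C = 30 °C → 30 + 273.15 = 303.15 K.
W = η·Q_H = 0.218 × 349 = 76.08 kJ, so Q_C = Q_H − W = 272.9 kJ.
Entropy balance on the reservoirs: −Q_H/T_H = -0.3231 kJ/K, +Q_C/T_C = 0.9003 kJ/K.
ΔS_univ = −Q_H/T_H + Q_C/T_C = 0.577 kJ/K (> 0, since η = 0.218 < η_Carnot = 0.719).

ΔS_univ ≈ 0.577 kJ/K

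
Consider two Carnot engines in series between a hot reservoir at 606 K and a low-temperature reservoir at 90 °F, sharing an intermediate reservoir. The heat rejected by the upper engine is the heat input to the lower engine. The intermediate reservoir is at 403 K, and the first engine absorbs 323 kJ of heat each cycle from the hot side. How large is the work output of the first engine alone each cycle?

T_C = 90 °F → (90 − 32) × 5/9 = 32.22 °C = 305.37 K.
First-stage efficiency η₁ = 1 − T_m/T_H = 1 − 403.00/606.00 = 0.3350.
W₁ = η₁·Q_H = 0.3350 × 323 = 108 kJ.

W₁ ≈ 108 kJ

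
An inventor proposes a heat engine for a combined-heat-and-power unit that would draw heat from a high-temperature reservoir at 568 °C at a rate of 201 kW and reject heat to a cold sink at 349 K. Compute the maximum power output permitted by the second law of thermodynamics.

Ẇ_max ≈ 118 kW

T_H = 568 °C → 568 + 273.15 = 841.15 K.
By the Carnot theorem, η_max = 1 − T_C/T_H = 1 − 349.00/841.15 = 0.5851.
W_max = η_max · Q_H = 0.5851 × 201 = 118 kW.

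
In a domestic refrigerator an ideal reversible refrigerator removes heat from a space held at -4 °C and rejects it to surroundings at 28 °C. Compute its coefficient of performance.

COP_R ≈ 8.411

T_H = 28 °C → 28 + 273.15 = 301.15 K.
T_C = -4 °C → -4 + 273.15 = 269.15 K.
Carnot COP: COP_R = T_C/(T_H − T_C) = 269.15/(301.15 − 269.15) = 8.411.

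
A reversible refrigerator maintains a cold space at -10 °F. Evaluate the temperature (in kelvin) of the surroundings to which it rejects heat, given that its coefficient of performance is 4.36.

T_H ≈ 307 K

T_C = -10 °F → (-10 − 32) × 5/9 = -23.33 °C = 249.82 K.
COP_R = T_C/(T_H − T_C) ⇒ T_H = T_C·(1 + 1/COP_R) = 249.82 × (1 + 1/4.36) = 307 K.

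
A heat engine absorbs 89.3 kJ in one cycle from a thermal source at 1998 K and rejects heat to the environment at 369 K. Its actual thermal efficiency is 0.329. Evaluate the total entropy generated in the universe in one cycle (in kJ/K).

W = η·Q_H = 0.329 × 89.3 = 29.38 kJ, so Q_C = Q_H − W = 59.92 kJ.
Entropy balance on the reservoirs: −Q_H/T_H = -0.04469 kJ/K, +Q_C/T_C = 0.1624 kJ/K.
ΔS_univ = −Q_H/T_H + Q_C/T_C = 0.118 kJ/K (> 0, since η = 0.329 < η_Carnot = 0.815).

ΔS_univ ≈ 0.118 kJ/K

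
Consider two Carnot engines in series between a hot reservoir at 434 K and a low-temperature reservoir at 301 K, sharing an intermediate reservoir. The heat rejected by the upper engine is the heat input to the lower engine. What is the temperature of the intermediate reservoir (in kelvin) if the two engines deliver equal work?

For reversible stages Q_m = Q_H·(T_m/T_H). Setting W₁ = Q_H(1 − T_m/T_H) equal to W₂ = Q_m(1 − T_C/T_m) = Q_H·(T_m − T_C)/T_H gives T_H − T_m = T_m − T_C, so T_m = (T_H + T_C)/2 = (434.00 + 301.00)/2 = 367.5 K.

T_m ≈ 367.5 K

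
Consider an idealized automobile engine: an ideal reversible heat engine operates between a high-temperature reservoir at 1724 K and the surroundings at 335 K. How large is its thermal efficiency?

η_rev = 1 − T_C/T_H = 1 − 335.00/1724.00 = 0.806.

η ≈ 0.806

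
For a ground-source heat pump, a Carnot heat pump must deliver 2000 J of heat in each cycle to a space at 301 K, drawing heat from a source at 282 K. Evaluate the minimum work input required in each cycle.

The Carnot heat-pump COP is COP_HP = T_H/(T_H − T_C) = 301.00/19.00 = 15.8421.
W = Q_H/COP_HP = 2000/15.8421 = 126 J.

W_in ≈ 126 J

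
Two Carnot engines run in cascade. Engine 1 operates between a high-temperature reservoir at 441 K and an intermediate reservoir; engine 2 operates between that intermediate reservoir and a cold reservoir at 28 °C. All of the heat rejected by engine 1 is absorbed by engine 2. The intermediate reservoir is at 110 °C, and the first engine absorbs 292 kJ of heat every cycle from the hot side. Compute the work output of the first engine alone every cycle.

W₁ ≈ 38.30 kJ

T_C = 28 °C → 28 + 273.15 = 301.15 K.
T_m = 110 °C → 110 + 273.15 = 383.15 K.
First-stage efficiency η₁ = 1 − T_m/T_H = 1 − 383.15/441.00 = 0.1312.
W₁ = η₁·Q_H = 0.1312 × 292 = 38.30 kJ.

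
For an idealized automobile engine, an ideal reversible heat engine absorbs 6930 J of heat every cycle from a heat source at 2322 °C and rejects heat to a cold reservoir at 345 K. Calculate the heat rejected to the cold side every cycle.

T_H = 2322 °C → 2322 + 273.15 = 2595.15 K.
Since the cycle is reversible, η = 1 − T_C/T_H = 1 − 345.00/2595.15 = 0.8671.
For a reversible cycle Q_C/Q_H = T_C/T_H, so Q_C = 6930 × 345.00/2595.15 = 921 J.

Q_C ≈ 921 J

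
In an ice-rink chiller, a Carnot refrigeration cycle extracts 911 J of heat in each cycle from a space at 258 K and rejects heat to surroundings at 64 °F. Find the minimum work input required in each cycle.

T_H = 64 °F → (64 − 32) × 5/9 = 17.78 °C = 290.93 K.
Carnot COP: COP_R = T_C/(T_H − T_C) = 258.00/32.93 = 7.8353.
W = Q_C/COP_R = 911/7.8353 = 116 J.

W_in ≈ 116 J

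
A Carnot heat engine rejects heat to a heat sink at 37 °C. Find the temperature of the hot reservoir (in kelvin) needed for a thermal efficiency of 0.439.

T_C = 37 °C → 37 + 273.15 = 310.15 K.
From η = 1 − T_C/T_H, solving for T_H gives T_H = T_C/(1 − η) = 310.15/(1 − 0.439) = 553 K.

T_H ≈ 553 K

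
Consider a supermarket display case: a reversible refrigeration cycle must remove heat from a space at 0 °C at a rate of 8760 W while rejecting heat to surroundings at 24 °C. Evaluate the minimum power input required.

Ẇ_in ≈ 769.7 W

T_H = 24 °C → 24 + 273.15 = 297.15 K.
T_C = 0 °C → 0 + 273.15 = 273.15 K.
For a reversible refrigerator, COP_R = T_C/(T_H − T_C) = 273.15/24.00 = 11.3812.
W = Q_C/COP_R = 8760/11.3812 = 769.7 W.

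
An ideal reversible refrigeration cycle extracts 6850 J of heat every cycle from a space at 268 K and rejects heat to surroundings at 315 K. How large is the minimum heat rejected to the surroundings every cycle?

Q_H ≈ 8051 J

For a reversible cycle Q_H/Q_C = T_H/T_C, so Q_H = Q_C·T_H/T_C = 6850 × 315.00/268.00 = 8051 J.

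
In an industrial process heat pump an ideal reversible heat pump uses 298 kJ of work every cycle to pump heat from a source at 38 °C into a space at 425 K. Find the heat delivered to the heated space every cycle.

T_C = 38 °C → 38 + 273.15 = 311.15 K.
Reversible heating COP: COP_HP = T_H/(T_H − T_C) = 425.00/113.85 = 3.7330.
Q_H = COP_HP · W = 3.7330 × 298 = 1112 kJ.

Q_H ≈ 1112 kJ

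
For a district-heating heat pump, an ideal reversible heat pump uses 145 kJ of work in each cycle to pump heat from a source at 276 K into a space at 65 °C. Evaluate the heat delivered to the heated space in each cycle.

Q_H ≈ 789 kJ

T_H = 65 °C → 65 + 273.15 = 338.15 K.
Reversible heating COP: COP_HP = T_H/(T_H − T_C) = 338.15/62.15 = 5.4409.
Q_H = COP_HP · W = 5.4409 × 145 = 789 kJ.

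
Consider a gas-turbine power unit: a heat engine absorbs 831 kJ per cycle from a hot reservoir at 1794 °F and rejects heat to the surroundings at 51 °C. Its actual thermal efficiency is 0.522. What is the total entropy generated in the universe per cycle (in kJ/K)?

T_H = 1794 °F → (1794 − 32) × 5/9 = 978.89 °C = 1252.04 K.
T_C = 51 °C → 51 + 273.15 = 324.15 K.
W = η·Q_H = 0.522 × 831 = 433.8 kJ, so Q_C = Q_H − W = 397.2 kJ.
Reservoir entropy changes: ΔS_H = −Q_H/T_H = −831/1252.04 = -0.6637 kJ/K and ΔS_C = +Q_C/T_C = 397.2/324.15 = 1.225 kJ/K.
ΔS_univ = −Q_H/T_H + Q_C/T_C = 0.562 kJ/K (> 0, since η = 0.522 < η_Carnot = 0.741).

ΔS_univ ≈ 0.562 kJ/K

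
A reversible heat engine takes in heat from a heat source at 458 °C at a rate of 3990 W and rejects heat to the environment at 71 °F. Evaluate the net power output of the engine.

Ẇ ≈ 2381 W

T_H = 458 °C → 458 + 273.15 = 731.15 K.
T_C = 71 °F → (71 − 32) × 5/9 = 21.67 °C = 294.82 K.
η_rev = 1 − T_C/T_H = 1 − 294.82/731.15 = 0.5968.
W = η·Q_H = 0.5968 × 3990 = 2381 W.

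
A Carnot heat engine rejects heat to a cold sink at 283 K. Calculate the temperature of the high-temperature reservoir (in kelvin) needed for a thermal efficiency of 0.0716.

From η = 1 − T_C/T_H, solving for T_H gives T_H = T_C/(1 − η) = 283.00/(1 − 0.0716) = 305 K.

T_H ≈ 305 K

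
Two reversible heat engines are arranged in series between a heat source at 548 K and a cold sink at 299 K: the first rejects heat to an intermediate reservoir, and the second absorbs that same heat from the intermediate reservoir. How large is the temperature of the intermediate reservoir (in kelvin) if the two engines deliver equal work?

For reversible stages Q_m = Q_H·(T_m/T_H). Setting W₁ = Q_H(1 − T_m/T_H) equal to W₂ = Q_m(1 − T_C/T_m) = Q_H·(T_m − T_C)/T_H gives T_H − T_m = T_m − T_C, so T_m = (T_H + T_C)/2 = (548.00 + 299.00)/2 = 424 K.

T_m ≈ 424 K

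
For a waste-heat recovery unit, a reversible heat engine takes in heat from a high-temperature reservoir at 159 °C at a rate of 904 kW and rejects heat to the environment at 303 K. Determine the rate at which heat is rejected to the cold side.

Q̇_C ≈ 634 kW

T_H = 159 °C → 159 + 273.15 = 432.15 K.
For a reversible engine, η = 1 − T_C/T_H = 1 − 303.00/432.15 = 0.2989.
For a reversible cycle Q_C/Q_H = T_C/T_H, so Q_C = 904 × 303.00/432.15 = 634 kW.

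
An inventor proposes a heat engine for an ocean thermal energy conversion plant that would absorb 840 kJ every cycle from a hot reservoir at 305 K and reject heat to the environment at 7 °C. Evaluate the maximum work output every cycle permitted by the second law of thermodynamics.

T_C = 7 °C → 7 + 273.15 = 280.15 K.
No engine can exceed the Carnot limit: η_max = 1 − T_C/T_H = 1 − 280.15/305.00 = 0.0815.
W_max = η_max · Q_H = 0.0815 × 840 = 68.4 kJ.

W_max ≈ 68.4 kJ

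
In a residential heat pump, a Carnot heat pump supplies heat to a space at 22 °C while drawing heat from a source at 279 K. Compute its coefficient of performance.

T_H = 22 °C → 22 + 273.15 = 295.15 K.
For a reversible heat pump, COP_HP = T_H/(T_H − T_C) = 295.15/(295.15 − 279.00) = 18.3.

COP_HP ≈ 18.3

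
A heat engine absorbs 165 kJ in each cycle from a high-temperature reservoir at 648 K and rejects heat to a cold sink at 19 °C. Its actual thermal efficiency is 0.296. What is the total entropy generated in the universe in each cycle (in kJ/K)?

ΔS_univ ≈ 0.1430 kJ/K

T_C = 19 °C → 19 + 273.15 = 292.15 K.
W = η·Q_H = 0.296 × 165 = 48.84 kJ, so Q_C = Q_H − W = 116.2 kJ.
The hot reservoir loses entropy Q_H/T_H = 165/648.00 = 0.2546 kJ/K; the cold reservoir gains Q_C/T_C = 116.2/292.15 = 0.3976 kJ/K.
ΔS_univ = −Q_H/T_H + Q_C/T_C = 0.1430 kJ/K (> 0, since η = 0.296 < η_Carnot = 0.549).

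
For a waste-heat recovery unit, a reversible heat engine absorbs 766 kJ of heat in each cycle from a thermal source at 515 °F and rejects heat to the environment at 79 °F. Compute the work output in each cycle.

W ≈ 343 kJ

T_H = 515 °F → (515 − 32) × 5/9 = 268.33 °C = 541.48 K.
T_C = 79 °F → (79 − 32) × 5/9 = 26.11 °C = 299.26 K.
η_rev = 1 − T_C/T_H = 1 − 299.26/541.48 = 0.4473.
W = η·Q_H = 0.4473 × 766 = 343 kJ.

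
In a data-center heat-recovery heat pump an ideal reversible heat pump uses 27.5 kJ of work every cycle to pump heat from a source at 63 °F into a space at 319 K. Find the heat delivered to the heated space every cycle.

T_C = 63 °F → (63 − 32) × 5/9 = 17.22 °C = 290.37 K.
The Carnot heat-pump COP is COP_HP = T_H/(T_H − T_C) = 319.00/28.63 = 11.1430.
Q_H = COP_HP · W = 11.1430 × 27.5 = 306.4 kJ.

Q_H ≈ 306.4 kJ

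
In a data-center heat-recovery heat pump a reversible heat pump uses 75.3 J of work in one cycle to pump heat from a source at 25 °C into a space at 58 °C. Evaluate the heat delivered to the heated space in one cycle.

T_H = 58 °C → 58 + 273.15 = 331.15 K.
T_C = 25 °C → 25 + 273.15 = 298.15 K.
The Carnot heat-pump COP is COP_HP = T_H/(T_H − T_C) = 331.15/33.00 = 10.0348.
Q_H = COP_HP · W = 10.0348 × 75.3 = 755.6 J.

Q_H ≈ 755.6 J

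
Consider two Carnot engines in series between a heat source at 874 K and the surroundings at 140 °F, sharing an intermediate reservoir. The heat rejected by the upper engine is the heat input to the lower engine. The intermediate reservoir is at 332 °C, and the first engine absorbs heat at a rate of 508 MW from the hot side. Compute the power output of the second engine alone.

Ẇ₂ ≈ 158.1 MW

T_C = 140 °F → (140 − 32) × 5/9 = 60.00 °C = 333.15 K.
T_m = 332 °C → 332 + 273.15 = 605.15 K.
Heat entering the second stage: Q_m = Q_H·(T_m/T_H) = 508 × 605.15/874.00 = 351.7 MW.
Second-stage efficiency η₂ = 1 − T_C/T_m = 1 − 333.15/605.15 = 0.4495, so W₂ = η₂·Q_m = 158.1 MW.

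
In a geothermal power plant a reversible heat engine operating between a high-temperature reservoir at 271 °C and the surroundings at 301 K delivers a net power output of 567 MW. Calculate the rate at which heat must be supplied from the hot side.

Q̇_H ≈ 1270 MW

T_H = 271 °C → 271 + 273.15 = 544.15 K.
Since the cycle is reversible, η = 1 − T_C/T_H = 1 − 301.00/544.15 = 0.4468.
Q_H = W/η = 567/0.4468 = 1270 MW.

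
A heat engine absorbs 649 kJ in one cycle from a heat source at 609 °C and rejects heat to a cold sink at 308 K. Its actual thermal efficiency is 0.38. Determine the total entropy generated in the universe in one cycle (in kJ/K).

ΔS_univ ≈ 0.571 kJ/K

T_H = 609 °C → 609 + 273.15 = 882.15 K.
W = η·Q_H = 0.38 × 649 = 246.6 kJ, so Q_C = Q_H − W = 402.4 kJ.
The hot reservoir loses entropy Q_H/T_H = 649/882.15 = 0.7357 kJ/K; the cold reservoir gains Q_C/T_C = 402.4/308.00 = 1.306 kJ/K.
ΔS_univ = −Q_H/T_H + Q_C/T_C = 0.571 kJ/K (> 0, since η = 0.38 < η_Carnot = 0.651).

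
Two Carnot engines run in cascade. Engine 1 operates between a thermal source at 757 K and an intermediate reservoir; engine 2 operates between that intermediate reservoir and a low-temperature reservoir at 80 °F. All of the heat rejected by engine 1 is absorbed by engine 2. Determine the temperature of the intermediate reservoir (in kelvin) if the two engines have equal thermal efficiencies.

T_C = 80 °F → (80 − 32) × 5/9 = 26.67 °C = 299.82 K.
Equal efficiencies require 1 − T_m/T_H = 1 − T_C/T_m, i.e. T_m/T_H = T_C/T_m, so T_m = √(T_H·T_C) = √(757.00 × 299.82) = 476 K.

T_m ≈ 476 K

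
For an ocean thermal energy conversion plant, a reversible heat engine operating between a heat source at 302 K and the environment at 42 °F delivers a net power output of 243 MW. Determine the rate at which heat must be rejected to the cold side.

T_C = 42 °F → (42 − 32) × 5/9 = 5.56 °C = 278.71 K.
For a reversible engine, η = 1 − T_C/T_H = 1 − 278.71/302.00 = 0.0771.
Since Q_C/Q_H = T_C/T_H and Q_H = W/η, Q_C = W·T_C/(T_H − T_C) = 243 × 278.71/23.29 = 2910 MW.

Q̇_C ≈ 2910 MW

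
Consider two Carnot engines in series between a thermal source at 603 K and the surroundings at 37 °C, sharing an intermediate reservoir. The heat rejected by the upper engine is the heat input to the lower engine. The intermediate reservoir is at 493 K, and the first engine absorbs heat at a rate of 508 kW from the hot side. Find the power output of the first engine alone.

Ẇ₁ ≈ 92.7 kW

T_C = 37 °C → 37 + 273.15 = 310.15 K.
First-stage efficiency η₁ = 1 − T_m/T_H = 1 − 493.00/603.00 = 0.1824.
W₁ = η₁·Q_H = 0.1824 × 508 = 92.7 kW.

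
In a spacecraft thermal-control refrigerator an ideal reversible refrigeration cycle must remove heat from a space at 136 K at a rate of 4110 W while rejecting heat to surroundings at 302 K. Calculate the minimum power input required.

Ẇ_in ≈ 5020 W

Carnot COP: COP_R = T_C/(T_H − T_C) = 136.00/166.00 = 0.8193.
W = Q_C/COP_R = 4110/0.8193 = 5020 W.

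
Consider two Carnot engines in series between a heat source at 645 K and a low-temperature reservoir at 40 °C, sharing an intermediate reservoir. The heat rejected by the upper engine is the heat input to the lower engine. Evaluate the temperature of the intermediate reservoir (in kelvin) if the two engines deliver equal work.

T_m ≈ 479 K

T_C = 40 °C → 40 + 273.15 = 313.15 K.
For reversible stages Q_m = Q_H·(T_m/T_H). Setting W₁ = Q_H(1 − T_m/T_H) equal to W₂ = Q_m(1 − T_C/T_m) = Q_H·(T_m − T_C)/T_H gives T_H − T_m = T_m − T_C, so T_m = (T_H + T_C)/2 = (645.00 + 313.15)/2 = 479 K.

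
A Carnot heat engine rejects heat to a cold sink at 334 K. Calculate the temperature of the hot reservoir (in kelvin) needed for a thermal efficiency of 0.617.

T_H ≈ 872 K

From η = 1 − T_C/T_H, solving for T_H gives T_H = T_C/(1 − η) = 334.00/(1 − 0.617) = 872 K.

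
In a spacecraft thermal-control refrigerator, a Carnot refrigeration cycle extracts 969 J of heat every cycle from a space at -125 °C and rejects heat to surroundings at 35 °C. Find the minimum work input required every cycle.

W_in ≈ 1047 J

T_H = 35 °C → 35 + 273.15 = 308.15 K.
T_C = -125 °C → -125 + 273.15 = 148.15 K.
Carnot COP: COP_R = T_C/(T_H − T_C) = 148.15/160.00 = 0.9259.
W = Q_C/COP_R = 969/0.9259 = 1047 J.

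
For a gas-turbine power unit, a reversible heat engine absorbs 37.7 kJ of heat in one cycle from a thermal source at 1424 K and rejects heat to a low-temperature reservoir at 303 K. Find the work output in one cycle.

Since the cycle is reversible, η = 1 − T_C/T_H = 1 − 303.00/1424.00 = 0.7872.
W = η·Q_H = 0.7872 × 37.7 = 29.7 kJ.

W ≈ 29.7 kJ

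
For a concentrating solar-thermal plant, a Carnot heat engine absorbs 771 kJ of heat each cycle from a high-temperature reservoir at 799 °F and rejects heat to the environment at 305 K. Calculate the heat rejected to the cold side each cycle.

T_H = 799 °F → (799 − 32) × 5/9 = 426.11 °C = 699.26 K.
The Carnot efficiency is η = 1 − T_C/T_H = 1 − 305.00/699.26 = 0.5638.
For a reversible cycle Q_C/Q_H = T_C/T_H, so Q_C = 771 × 305.00/699.26 = 336 kJ.

Q_C ≈ 336 kJ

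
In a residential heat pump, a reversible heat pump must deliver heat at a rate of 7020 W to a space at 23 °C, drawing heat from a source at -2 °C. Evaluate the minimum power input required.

T_H = 23 °C → 23 + 273.15 = 296.15 K.
T_C = -2 °C → -2 + 273.15 = 271.15 K.
Reversible heating COP: COP_HP = T_H/(T_H − T_C) = 296.15/25.00 = 11.8460.
W = Q_H/COP_HP = 7020/11.8460 = 592.6 W.

Ẇ_in ≈ 592.6 W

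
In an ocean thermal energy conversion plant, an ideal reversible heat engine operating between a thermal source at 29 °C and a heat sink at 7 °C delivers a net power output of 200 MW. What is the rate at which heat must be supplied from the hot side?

T_H = 29 °C → 29 + 273.15 = 302.15 K.
T_C = 7 °C → 7 + 273.15 = 280.15 K.
Carnot efficiency: η = 1 − T_C/T_H = 1 − 280.15/302.15 = 0.0728.
Q_H = W/η = 200/0.0728 = 2750 MW.

Q̇_H ≈ 2750 MW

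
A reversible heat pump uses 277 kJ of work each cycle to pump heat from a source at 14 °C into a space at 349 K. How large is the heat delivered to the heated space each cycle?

T_C = 14 °C → 14 + 273.15 = 287.15 K.
For a reversible heat pump, COP_HP = T_H/(T_H − T_C) = 349.00/61.85 = 5.6427.
Q_H = COP_HP · W = 5.6427 × 277 = 1560 kJ.

Q_H ≈ 1560 kJ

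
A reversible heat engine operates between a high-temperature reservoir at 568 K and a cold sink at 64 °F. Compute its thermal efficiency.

η ≈ 0.4878

T_C = 64 °F → (64 − 32) × 5/9 = 17.78 °C = 290.93 K.
η_rev = 1 − T_C/T_H = 1 − 290.93/568.00 = 0.4878.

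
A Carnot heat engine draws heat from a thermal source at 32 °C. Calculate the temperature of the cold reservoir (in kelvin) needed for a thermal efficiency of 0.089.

T_H = 32 °C → 32 + 273.15 = 305.15 K.
From η = 1 − T_C/T_H, T_C = T_H·(1 − η) = 305.15 × (1 − 0.089) = 278 K.

T_C ≈ 278 K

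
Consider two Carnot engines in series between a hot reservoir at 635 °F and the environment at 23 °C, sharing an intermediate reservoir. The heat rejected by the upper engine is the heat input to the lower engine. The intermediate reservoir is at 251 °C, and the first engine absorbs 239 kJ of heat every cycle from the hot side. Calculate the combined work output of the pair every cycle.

W_total ≈ 123 kJ

T_H = 635 °F → (635 − 32) × 5/9 = 335.00 °C = 608.15 K.
T_C = 23 °C → 23 + 273.15 = 296.15 K.
Two reversible stages in series are equivalent to a single Carnot engine between T_H and T_C, so η_total = 1 − T_C/T_H = 1 − 296.15/608.15 = 0.5130.
W_total = η_total · Q_H = 0.5130 × 239 = 123 kJ.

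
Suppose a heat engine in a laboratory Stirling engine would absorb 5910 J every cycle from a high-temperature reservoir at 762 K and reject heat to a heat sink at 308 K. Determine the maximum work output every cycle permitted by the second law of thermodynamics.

The upper bound on efficiency is η_max = 1 − T_C/T_H = 1 − 308.00/762.00 = 0.5958.
W_max = η_max · Q_H = 0.5958 × 5910 = 3520 J.

W_max ≈ 3520 J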